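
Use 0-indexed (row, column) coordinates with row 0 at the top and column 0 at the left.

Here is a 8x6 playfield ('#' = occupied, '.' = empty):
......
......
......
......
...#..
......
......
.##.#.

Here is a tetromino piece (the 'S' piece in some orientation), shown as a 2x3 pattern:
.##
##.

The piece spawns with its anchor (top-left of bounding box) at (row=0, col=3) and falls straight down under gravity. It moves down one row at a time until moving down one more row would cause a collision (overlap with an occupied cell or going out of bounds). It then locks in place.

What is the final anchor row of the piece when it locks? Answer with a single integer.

Spawn at (row=0, col=3). Try each row:
  row 0: fits
  row 1: fits
  row 2: fits
  row 3: blocked -> lock at row 2

Answer: 2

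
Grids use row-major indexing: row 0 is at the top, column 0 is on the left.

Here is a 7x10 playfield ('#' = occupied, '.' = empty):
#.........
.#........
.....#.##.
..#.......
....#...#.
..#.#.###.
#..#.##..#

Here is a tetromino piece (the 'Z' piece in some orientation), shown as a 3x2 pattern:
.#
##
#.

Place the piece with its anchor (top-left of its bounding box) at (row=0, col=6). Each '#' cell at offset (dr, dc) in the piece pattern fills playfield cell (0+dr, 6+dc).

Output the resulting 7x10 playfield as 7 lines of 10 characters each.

Fill (0+0,6+1) = (0,7)
Fill (0+1,6+0) = (1,6)
Fill (0+1,6+1) = (1,7)
Fill (0+2,6+0) = (2,6)

Answer: #......#..
.#....##..
.....####.
..#.......
....#...#.
..#.#.###.
#..#.##..#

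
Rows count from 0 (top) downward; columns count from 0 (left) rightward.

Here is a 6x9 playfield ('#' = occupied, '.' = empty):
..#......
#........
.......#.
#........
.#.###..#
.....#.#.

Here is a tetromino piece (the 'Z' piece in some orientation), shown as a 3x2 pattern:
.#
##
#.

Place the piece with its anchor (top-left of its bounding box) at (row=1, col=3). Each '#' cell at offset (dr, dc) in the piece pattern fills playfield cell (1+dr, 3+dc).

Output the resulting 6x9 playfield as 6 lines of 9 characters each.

Fill (1+0,3+1) = (1,4)
Fill (1+1,3+0) = (2,3)
Fill (1+1,3+1) = (2,4)
Fill (1+2,3+0) = (3,3)

Answer: ..#......
#...#....
...##..#.
#..#.....
.#.###..#
.....#.#.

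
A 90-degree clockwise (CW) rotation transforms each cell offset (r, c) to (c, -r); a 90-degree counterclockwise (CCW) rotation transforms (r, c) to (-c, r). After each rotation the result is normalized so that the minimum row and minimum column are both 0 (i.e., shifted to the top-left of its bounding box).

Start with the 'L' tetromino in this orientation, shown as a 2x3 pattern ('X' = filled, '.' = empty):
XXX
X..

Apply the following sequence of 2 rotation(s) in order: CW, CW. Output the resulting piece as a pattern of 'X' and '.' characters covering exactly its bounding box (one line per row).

Answer: ..X
XXX

Derivation:
Start:
XXX
X..
After rotation 1 (CW):
XX
.X
.X
After rotation 2 (CW):
..X
XXX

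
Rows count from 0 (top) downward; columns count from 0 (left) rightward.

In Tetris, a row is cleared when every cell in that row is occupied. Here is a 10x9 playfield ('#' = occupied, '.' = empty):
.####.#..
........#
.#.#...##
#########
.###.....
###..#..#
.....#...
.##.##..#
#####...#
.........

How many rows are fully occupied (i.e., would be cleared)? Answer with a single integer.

Answer: 1

Derivation:
Check each row:
  row 0: 4 empty cells -> not full
  row 1: 8 empty cells -> not full
  row 2: 5 empty cells -> not full
  row 3: 0 empty cells -> FULL (clear)
  row 4: 6 empty cells -> not full
  row 5: 4 empty cells -> not full
  row 6: 8 empty cells -> not full
  row 7: 4 empty cells -> not full
  row 8: 3 empty cells -> not full
  row 9: 9 empty cells -> not full
Total rows cleared: 1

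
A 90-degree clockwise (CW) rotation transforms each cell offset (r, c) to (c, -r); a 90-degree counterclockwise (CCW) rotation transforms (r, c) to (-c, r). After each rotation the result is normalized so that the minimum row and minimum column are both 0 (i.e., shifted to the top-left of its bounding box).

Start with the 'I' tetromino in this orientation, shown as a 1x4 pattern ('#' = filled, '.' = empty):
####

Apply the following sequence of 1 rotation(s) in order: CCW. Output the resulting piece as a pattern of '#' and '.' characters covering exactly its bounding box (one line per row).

Answer: #
#
#
#

Derivation:
Start:
####
After rotation 1 (CCW):
#
#
#
#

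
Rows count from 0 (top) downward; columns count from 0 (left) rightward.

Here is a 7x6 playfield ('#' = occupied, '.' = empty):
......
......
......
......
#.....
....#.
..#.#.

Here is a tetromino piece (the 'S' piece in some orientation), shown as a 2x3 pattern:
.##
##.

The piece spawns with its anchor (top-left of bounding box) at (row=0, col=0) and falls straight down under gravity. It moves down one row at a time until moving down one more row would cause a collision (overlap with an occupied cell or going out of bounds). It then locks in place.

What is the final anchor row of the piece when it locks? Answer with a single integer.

Spawn at (row=0, col=0). Try each row:
  row 0: fits
  row 1: fits
  row 2: fits
  row 3: blocked -> lock at row 2

Answer: 2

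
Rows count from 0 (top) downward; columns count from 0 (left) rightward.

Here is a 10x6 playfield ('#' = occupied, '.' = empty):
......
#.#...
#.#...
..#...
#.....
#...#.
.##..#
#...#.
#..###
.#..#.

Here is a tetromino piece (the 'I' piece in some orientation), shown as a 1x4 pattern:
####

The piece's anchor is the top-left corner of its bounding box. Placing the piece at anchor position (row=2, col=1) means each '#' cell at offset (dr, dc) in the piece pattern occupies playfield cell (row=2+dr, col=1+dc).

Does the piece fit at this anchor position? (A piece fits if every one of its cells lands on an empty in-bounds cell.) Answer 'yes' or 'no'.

Answer: no

Derivation:
Check each piece cell at anchor (2, 1):
  offset (0,0) -> (2,1): empty -> OK
  offset (0,1) -> (2,2): occupied ('#') -> FAIL
  offset (0,2) -> (2,3): empty -> OK
  offset (0,3) -> (2,4): empty -> OK
All cells valid: no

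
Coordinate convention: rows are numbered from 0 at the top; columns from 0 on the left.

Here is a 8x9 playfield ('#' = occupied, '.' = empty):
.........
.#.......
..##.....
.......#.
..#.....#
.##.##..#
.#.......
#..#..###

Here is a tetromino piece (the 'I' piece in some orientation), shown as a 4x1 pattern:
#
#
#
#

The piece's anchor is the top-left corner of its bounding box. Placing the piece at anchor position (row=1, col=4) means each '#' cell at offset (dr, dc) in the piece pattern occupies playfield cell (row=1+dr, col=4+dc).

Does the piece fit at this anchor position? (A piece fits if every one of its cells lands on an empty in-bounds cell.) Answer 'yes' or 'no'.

Check each piece cell at anchor (1, 4):
  offset (0,0) -> (1,4): empty -> OK
  offset (1,0) -> (2,4): empty -> OK
  offset (2,0) -> (3,4): empty -> OK
  offset (3,0) -> (4,4): empty -> OK
All cells valid: yes

Answer: yes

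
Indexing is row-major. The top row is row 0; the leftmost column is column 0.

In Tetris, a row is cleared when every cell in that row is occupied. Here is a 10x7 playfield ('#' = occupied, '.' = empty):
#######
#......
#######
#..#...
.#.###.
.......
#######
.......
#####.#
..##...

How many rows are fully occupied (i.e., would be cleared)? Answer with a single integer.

Check each row:
  row 0: 0 empty cells -> FULL (clear)
  row 1: 6 empty cells -> not full
  row 2: 0 empty cells -> FULL (clear)
  row 3: 5 empty cells -> not full
  row 4: 3 empty cells -> not full
  row 5: 7 empty cells -> not full
  row 6: 0 empty cells -> FULL (clear)
  row 7: 7 empty cells -> not full
  row 8: 1 empty cell -> not full
  row 9: 5 empty cells -> not full
Total rows cleared: 3

Answer: 3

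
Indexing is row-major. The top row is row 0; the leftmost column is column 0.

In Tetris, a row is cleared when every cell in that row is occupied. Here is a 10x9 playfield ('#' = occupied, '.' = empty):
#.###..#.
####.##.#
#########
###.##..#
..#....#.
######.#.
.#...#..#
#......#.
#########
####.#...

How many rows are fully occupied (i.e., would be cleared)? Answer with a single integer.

Check each row:
  row 0: 4 empty cells -> not full
  row 1: 2 empty cells -> not full
  row 2: 0 empty cells -> FULL (clear)
  row 3: 3 empty cells -> not full
  row 4: 7 empty cells -> not full
  row 5: 2 empty cells -> not full
  row 6: 6 empty cells -> not full
  row 7: 7 empty cells -> not full
  row 8: 0 empty cells -> FULL (clear)
  row 9: 4 empty cells -> not full
Total rows cleared: 2

Answer: 2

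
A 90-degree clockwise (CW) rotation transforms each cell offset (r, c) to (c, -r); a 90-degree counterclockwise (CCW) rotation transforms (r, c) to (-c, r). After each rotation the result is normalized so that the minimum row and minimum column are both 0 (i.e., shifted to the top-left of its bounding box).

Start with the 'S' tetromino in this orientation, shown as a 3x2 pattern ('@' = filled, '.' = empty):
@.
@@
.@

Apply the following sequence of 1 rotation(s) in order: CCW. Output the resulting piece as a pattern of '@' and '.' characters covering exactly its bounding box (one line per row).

Answer: .@@
@@.

Derivation:
Start:
@.
@@
.@
After rotation 1 (CCW):
.@@
@@.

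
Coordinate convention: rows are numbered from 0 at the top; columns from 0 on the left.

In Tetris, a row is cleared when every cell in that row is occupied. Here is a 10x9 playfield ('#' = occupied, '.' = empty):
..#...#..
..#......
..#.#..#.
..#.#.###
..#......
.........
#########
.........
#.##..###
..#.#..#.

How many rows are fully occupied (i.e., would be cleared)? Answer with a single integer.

Answer: 1

Derivation:
Check each row:
  row 0: 7 empty cells -> not full
  row 1: 8 empty cells -> not full
  row 2: 6 empty cells -> not full
  row 3: 4 empty cells -> not full
  row 4: 8 empty cells -> not full
  row 5: 9 empty cells -> not full
  row 6: 0 empty cells -> FULL (clear)
  row 7: 9 empty cells -> not full
  row 8: 3 empty cells -> not full
  row 9: 6 empty cells -> not full
Total rows cleared: 1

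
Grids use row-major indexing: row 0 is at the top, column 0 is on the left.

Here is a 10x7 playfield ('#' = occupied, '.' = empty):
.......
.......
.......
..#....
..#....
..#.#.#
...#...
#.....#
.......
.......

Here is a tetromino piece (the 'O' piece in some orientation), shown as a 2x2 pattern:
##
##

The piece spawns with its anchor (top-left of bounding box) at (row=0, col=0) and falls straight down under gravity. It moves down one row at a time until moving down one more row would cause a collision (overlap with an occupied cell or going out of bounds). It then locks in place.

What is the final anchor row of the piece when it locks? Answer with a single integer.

Spawn at (row=0, col=0). Try each row:
  row 0: fits
  row 1: fits
  row 2: fits
  row 3: fits
  row 4: fits
  row 5: fits
  row 6: blocked -> lock at row 5

Answer: 5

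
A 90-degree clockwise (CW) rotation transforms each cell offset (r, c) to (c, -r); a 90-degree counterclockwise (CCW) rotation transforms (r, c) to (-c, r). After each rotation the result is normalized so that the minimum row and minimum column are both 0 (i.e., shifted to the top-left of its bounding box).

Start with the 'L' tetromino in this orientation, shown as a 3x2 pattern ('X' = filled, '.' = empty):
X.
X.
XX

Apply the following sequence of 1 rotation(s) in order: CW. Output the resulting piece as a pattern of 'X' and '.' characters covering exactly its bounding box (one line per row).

Start:
X.
X.
XX
After rotation 1 (CW):
XXX
X..

Answer: XXX
X..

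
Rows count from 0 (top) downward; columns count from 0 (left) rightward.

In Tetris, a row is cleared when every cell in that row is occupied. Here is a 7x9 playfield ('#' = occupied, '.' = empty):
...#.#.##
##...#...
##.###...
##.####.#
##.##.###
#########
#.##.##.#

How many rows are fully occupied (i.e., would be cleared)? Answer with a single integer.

Answer: 1

Derivation:
Check each row:
  row 0: 5 empty cells -> not full
  row 1: 6 empty cells -> not full
  row 2: 4 empty cells -> not full
  row 3: 2 empty cells -> not full
  row 4: 2 empty cells -> not full
  row 5: 0 empty cells -> FULL (clear)
  row 6: 3 empty cells -> not full
Total rows cleared: 1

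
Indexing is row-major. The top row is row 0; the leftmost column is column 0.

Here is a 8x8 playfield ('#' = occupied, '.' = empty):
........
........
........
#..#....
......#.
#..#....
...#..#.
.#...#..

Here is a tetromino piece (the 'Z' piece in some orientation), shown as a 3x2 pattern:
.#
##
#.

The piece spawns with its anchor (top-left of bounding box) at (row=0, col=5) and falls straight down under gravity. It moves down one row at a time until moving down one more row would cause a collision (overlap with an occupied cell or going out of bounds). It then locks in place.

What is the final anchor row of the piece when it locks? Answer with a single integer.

Spawn at (row=0, col=5). Try each row:
  row 0: fits
  row 1: fits
  row 2: fits
  row 3: blocked -> lock at row 2

Answer: 2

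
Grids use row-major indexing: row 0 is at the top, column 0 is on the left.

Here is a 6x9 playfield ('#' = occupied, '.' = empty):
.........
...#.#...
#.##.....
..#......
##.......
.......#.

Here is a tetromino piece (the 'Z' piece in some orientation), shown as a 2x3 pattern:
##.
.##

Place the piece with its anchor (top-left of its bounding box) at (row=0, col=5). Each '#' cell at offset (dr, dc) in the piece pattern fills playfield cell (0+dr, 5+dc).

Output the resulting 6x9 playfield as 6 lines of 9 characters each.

Answer: .....##..
...#.###.
#.##.....
..#......
##.......
.......#.

Derivation:
Fill (0+0,5+0) = (0,5)
Fill (0+0,5+1) = (0,6)
Fill (0+1,5+1) = (1,6)
Fill (0+1,5+2) = (1,7)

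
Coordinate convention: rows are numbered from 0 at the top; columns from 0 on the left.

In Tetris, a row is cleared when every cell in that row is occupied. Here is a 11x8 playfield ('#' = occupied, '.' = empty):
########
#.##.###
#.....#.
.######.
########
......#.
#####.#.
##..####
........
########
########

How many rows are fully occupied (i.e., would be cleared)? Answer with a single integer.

Answer: 4

Derivation:
Check each row:
  row 0: 0 empty cells -> FULL (clear)
  row 1: 2 empty cells -> not full
  row 2: 6 empty cells -> not full
  row 3: 2 empty cells -> not full
  row 4: 0 empty cells -> FULL (clear)
  row 5: 7 empty cells -> not full
  row 6: 2 empty cells -> not full
  row 7: 2 empty cells -> not full
  row 8: 8 empty cells -> not full
  row 9: 0 empty cells -> FULL (clear)
  row 10: 0 empty cells -> FULL (clear)
Total rows cleared: 4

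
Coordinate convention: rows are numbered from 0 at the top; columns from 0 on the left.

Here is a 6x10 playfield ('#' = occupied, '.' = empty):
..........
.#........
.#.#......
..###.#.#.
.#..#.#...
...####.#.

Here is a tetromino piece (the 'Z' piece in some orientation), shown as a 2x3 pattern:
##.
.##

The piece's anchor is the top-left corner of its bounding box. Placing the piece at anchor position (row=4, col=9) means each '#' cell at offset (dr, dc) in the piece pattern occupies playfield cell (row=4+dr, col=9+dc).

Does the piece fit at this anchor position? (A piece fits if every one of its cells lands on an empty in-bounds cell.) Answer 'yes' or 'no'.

Answer: no

Derivation:
Check each piece cell at anchor (4, 9):
  offset (0,0) -> (4,9): empty -> OK
  offset (0,1) -> (4,10): out of bounds -> FAIL
  offset (1,1) -> (5,10): out of bounds -> FAIL
  offset (1,2) -> (5,11): out of bounds -> FAIL
All cells valid: no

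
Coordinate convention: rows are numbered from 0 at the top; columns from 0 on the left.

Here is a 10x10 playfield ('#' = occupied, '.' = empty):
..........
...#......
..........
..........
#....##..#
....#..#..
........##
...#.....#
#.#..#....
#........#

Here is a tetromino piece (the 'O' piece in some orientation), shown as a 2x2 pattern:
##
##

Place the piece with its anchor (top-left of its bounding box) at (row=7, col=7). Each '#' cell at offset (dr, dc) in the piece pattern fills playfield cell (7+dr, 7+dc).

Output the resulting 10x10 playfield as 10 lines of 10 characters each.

Fill (7+0,7+0) = (7,7)
Fill (7+0,7+1) = (7,8)
Fill (7+1,7+0) = (8,7)
Fill (7+1,7+1) = (8,8)

Answer: ..........
...#......
..........
..........
#....##..#
....#..#..
........##
...#...###
#.#..#.##.
#........#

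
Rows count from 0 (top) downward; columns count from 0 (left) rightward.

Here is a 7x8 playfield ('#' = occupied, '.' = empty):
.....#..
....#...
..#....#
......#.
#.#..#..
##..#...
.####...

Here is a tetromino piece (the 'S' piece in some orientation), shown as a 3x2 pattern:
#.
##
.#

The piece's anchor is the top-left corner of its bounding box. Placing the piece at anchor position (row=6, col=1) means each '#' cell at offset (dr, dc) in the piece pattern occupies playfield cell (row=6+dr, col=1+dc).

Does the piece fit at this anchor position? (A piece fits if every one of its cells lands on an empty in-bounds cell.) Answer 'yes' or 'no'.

Answer: no

Derivation:
Check each piece cell at anchor (6, 1):
  offset (0,0) -> (6,1): occupied ('#') -> FAIL
  offset (1,0) -> (7,1): out of bounds -> FAIL
  offset (1,1) -> (7,2): out of bounds -> FAIL
  offset (2,1) -> (8,2): out of bounds -> FAIL
All cells valid: no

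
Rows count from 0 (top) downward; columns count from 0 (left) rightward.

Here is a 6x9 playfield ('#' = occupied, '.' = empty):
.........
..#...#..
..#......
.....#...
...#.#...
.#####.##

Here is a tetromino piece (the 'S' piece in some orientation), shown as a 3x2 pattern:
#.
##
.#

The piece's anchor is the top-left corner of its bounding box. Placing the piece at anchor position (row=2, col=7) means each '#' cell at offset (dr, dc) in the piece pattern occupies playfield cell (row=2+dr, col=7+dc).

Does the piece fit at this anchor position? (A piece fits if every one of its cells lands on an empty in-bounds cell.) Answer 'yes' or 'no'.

Answer: yes

Derivation:
Check each piece cell at anchor (2, 7):
  offset (0,0) -> (2,7): empty -> OK
  offset (1,0) -> (3,7): empty -> OK
  offset (1,1) -> (3,8): empty -> OK
  offset (2,1) -> (4,8): empty -> OK
All cells valid: yes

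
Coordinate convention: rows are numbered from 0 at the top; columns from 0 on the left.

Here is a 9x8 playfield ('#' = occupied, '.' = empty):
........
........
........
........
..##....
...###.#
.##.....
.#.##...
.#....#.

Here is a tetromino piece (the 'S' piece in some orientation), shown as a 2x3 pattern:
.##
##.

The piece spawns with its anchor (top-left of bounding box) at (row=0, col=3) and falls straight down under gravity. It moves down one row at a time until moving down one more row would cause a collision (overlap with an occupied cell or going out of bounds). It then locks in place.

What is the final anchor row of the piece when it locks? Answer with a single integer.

Spawn at (row=0, col=3). Try each row:
  row 0: fits
  row 1: fits
  row 2: fits
  row 3: blocked -> lock at row 2

Answer: 2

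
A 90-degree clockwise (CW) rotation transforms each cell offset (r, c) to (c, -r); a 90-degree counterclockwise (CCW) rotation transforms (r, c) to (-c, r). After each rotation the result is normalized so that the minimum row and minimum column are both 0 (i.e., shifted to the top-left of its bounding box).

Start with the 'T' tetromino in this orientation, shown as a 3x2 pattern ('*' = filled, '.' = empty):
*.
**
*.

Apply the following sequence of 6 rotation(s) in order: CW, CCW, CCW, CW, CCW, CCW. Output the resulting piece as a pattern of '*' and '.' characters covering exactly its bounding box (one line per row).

Start:
*.
**
*.
After rotation 1 (CW):
***
.*.
After rotation 2 (CCW):
*.
**
*.
After rotation 3 (CCW):
.*.
***
After rotation 4 (CW):
*.
**
*.
After rotation 5 (CCW):
.*.
***
After rotation 6 (CCW):
.*
**
.*

Answer: .*
**
.*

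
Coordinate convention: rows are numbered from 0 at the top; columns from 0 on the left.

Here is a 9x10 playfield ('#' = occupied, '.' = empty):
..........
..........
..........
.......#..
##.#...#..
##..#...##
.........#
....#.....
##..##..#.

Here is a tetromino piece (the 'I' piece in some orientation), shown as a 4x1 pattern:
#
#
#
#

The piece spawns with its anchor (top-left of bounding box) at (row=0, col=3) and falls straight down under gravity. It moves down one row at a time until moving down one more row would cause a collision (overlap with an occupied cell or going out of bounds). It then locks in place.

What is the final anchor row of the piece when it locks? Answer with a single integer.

Answer: 0

Derivation:
Spawn at (row=0, col=3). Try each row:
  row 0: fits
  row 1: blocked -> lock at row 0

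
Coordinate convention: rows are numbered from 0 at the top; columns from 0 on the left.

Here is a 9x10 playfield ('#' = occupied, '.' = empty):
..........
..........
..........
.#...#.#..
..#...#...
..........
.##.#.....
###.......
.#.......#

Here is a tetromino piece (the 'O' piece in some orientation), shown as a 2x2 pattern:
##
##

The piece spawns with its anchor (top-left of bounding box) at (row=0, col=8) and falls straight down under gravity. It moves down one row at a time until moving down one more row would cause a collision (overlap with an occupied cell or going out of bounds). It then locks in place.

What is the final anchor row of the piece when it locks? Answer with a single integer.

Answer: 6

Derivation:
Spawn at (row=0, col=8). Try each row:
  row 0: fits
  row 1: fits
  row 2: fits
  row 3: fits
  row 4: fits
  row 5: fits
  row 6: fits
  row 7: blocked -> lock at row 6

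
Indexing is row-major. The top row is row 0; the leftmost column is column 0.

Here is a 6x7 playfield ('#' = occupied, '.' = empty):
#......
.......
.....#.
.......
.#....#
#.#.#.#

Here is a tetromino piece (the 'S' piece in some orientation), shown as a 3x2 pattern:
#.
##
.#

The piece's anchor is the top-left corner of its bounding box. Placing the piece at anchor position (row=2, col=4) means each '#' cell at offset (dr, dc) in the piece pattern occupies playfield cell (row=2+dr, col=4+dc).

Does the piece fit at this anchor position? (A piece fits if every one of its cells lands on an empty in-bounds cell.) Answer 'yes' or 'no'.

Check each piece cell at anchor (2, 4):
  offset (0,0) -> (2,4): empty -> OK
  offset (1,0) -> (3,4): empty -> OK
  offset (1,1) -> (3,5): empty -> OK
  offset (2,1) -> (4,5): empty -> OK
All cells valid: yes

Answer: yes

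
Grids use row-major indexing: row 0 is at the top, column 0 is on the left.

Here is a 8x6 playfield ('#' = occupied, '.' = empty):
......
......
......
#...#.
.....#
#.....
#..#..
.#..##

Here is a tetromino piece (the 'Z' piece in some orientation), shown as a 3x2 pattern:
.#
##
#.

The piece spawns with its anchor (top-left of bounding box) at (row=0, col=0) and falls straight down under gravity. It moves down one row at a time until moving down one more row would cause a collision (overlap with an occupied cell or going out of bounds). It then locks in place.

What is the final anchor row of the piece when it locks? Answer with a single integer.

Answer: 0

Derivation:
Spawn at (row=0, col=0). Try each row:
  row 0: fits
  row 1: blocked -> lock at row 0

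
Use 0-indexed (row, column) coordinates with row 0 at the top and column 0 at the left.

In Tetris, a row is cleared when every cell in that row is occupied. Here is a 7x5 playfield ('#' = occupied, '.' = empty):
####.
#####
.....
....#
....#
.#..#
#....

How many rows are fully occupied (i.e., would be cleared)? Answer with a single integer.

Answer: 1

Derivation:
Check each row:
  row 0: 1 empty cell -> not full
  row 1: 0 empty cells -> FULL (clear)
  row 2: 5 empty cells -> not full
  row 3: 4 empty cells -> not full
  row 4: 4 empty cells -> not full
  row 5: 3 empty cells -> not full
  row 6: 4 empty cells -> not full
Total rows cleared: 1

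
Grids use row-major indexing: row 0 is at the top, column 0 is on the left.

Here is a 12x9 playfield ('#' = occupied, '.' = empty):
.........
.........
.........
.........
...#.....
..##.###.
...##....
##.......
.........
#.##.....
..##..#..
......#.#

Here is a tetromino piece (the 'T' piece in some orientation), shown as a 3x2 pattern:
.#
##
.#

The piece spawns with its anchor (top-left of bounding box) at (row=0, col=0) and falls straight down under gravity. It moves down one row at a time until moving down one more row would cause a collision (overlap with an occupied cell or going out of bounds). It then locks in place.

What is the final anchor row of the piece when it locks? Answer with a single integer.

Answer: 4

Derivation:
Spawn at (row=0, col=0). Try each row:
  row 0: fits
  row 1: fits
  row 2: fits
  row 3: fits
  row 4: fits
  row 5: blocked -> lock at row 4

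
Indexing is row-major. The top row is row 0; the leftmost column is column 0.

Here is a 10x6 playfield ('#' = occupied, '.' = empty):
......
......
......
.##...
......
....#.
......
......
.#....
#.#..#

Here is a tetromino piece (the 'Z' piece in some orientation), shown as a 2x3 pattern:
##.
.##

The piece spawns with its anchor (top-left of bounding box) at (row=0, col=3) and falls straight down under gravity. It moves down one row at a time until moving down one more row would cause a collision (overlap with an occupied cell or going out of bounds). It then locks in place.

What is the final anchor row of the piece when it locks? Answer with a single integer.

Answer: 3

Derivation:
Spawn at (row=0, col=3). Try each row:
  row 0: fits
  row 1: fits
  row 2: fits
  row 3: fits
  row 4: blocked -> lock at row 3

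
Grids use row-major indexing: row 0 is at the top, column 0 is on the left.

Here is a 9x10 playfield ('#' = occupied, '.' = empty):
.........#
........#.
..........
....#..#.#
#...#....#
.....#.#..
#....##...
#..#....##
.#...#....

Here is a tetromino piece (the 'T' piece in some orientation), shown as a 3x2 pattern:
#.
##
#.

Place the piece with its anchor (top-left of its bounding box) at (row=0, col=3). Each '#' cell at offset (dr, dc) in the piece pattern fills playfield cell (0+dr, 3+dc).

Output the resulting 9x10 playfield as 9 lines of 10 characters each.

Answer: ...#.....#
...##...#.
...#......
....#..#.#
#...#....#
.....#.#..
#....##...
#..#....##
.#...#....

Derivation:
Fill (0+0,3+0) = (0,3)
Fill (0+1,3+0) = (1,3)
Fill (0+1,3+1) = (1,4)
Fill (0+2,3+0) = (2,3)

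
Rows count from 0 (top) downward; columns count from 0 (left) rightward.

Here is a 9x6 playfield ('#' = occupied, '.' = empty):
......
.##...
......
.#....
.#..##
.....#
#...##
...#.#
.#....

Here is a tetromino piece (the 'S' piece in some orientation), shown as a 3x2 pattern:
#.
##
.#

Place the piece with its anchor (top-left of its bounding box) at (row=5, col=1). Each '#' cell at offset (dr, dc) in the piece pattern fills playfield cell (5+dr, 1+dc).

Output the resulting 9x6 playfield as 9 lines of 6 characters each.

Fill (5+0,1+0) = (5,1)
Fill (5+1,1+0) = (6,1)
Fill (5+1,1+1) = (6,2)
Fill (5+2,1+1) = (7,2)

Answer: ......
.##...
......
.#....
.#..##
.#...#
###.##
..##.#
.#....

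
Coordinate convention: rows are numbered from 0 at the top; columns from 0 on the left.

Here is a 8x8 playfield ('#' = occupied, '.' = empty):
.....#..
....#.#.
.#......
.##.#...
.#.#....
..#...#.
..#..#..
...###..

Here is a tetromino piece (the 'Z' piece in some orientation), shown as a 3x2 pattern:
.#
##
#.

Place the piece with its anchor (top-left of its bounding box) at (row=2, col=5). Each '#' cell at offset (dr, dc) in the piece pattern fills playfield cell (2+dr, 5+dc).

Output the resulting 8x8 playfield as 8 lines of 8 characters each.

Fill (2+0,5+1) = (2,6)
Fill (2+1,5+0) = (3,5)
Fill (2+1,5+1) = (3,6)
Fill (2+2,5+0) = (4,5)

Answer: .....#..
....#.#.
.#....#.
.##.###.
.#.#.#..
..#...#.
..#..#..
...###..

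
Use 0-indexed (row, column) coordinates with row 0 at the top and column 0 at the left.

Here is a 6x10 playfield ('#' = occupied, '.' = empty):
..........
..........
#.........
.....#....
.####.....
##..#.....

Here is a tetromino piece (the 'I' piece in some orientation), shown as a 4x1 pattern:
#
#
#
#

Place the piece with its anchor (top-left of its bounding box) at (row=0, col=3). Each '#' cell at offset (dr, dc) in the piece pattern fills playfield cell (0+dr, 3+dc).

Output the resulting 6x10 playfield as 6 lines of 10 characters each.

Fill (0+0,3+0) = (0,3)
Fill (0+1,3+0) = (1,3)
Fill (0+2,3+0) = (2,3)
Fill (0+3,3+0) = (3,3)

Answer: ...#......
...#......
#..#......
...#.#....
.####.....
##..#.....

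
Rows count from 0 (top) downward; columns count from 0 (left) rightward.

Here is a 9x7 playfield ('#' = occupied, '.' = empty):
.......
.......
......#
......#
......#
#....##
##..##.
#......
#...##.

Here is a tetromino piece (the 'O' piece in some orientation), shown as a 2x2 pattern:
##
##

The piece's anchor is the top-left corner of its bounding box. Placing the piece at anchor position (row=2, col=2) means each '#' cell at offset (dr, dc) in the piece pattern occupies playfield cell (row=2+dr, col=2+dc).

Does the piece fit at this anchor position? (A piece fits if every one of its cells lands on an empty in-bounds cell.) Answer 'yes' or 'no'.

Check each piece cell at anchor (2, 2):
  offset (0,0) -> (2,2): empty -> OK
  offset (0,1) -> (2,3): empty -> OK
  offset (1,0) -> (3,2): empty -> OK
  offset (1,1) -> (3,3): empty -> OK
All cells valid: yes

Answer: yes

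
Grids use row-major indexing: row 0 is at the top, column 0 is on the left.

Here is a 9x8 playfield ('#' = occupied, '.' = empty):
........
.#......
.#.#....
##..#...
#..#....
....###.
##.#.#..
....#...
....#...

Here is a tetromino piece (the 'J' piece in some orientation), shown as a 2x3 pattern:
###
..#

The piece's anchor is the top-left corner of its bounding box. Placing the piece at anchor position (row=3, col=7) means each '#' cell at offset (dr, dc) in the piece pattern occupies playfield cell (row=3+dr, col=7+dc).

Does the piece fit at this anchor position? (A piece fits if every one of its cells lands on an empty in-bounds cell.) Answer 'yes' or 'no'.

Answer: no

Derivation:
Check each piece cell at anchor (3, 7):
  offset (0,0) -> (3,7): empty -> OK
  offset (0,1) -> (3,8): out of bounds -> FAIL
  offset (0,2) -> (3,9): out of bounds -> FAIL
  offset (1,2) -> (4,9): out of bounds -> FAIL
All cells valid: no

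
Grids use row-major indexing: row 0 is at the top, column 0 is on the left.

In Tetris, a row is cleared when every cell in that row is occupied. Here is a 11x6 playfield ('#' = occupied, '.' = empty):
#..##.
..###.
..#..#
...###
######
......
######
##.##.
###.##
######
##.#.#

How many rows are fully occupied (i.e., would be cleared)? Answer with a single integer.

Check each row:
  row 0: 3 empty cells -> not full
  row 1: 3 empty cells -> not full
  row 2: 4 empty cells -> not full
  row 3: 3 empty cells -> not full
  row 4: 0 empty cells -> FULL (clear)
  row 5: 6 empty cells -> not full
  row 6: 0 empty cells -> FULL (clear)
  row 7: 2 empty cells -> not full
  row 8: 1 empty cell -> not full
  row 9: 0 empty cells -> FULL (clear)
  row 10: 2 empty cells -> not full
Total rows cleared: 3

Answer: 3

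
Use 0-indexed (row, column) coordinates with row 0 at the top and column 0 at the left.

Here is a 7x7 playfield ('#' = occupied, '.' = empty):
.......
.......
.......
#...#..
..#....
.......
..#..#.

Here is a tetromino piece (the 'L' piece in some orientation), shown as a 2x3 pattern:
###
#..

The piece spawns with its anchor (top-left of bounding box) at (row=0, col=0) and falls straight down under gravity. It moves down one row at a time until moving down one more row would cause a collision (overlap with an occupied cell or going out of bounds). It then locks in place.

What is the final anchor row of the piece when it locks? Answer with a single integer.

Answer: 1

Derivation:
Spawn at (row=0, col=0). Try each row:
  row 0: fits
  row 1: fits
  row 2: blocked -> lock at row 1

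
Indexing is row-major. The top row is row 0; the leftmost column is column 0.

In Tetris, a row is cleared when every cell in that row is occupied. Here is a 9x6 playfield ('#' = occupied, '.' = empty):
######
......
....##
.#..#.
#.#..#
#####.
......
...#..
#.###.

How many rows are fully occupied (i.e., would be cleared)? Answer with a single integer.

Answer: 1

Derivation:
Check each row:
  row 0: 0 empty cells -> FULL (clear)
  row 1: 6 empty cells -> not full
  row 2: 4 empty cells -> not full
  row 3: 4 empty cells -> not full
  row 4: 3 empty cells -> not full
  row 5: 1 empty cell -> not full
  row 6: 6 empty cells -> not full
  row 7: 5 empty cells -> not full
  row 8: 2 empty cells -> not full
Total rows cleared: 1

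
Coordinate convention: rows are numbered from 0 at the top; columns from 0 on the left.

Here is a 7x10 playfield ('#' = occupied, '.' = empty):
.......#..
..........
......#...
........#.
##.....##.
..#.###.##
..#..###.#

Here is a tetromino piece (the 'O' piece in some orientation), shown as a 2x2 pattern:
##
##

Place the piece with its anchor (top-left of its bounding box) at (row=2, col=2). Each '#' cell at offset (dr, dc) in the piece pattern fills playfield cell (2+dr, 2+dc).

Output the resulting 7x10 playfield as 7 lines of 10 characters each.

Answer: .......#..
..........
..##..#...
..##....#.
##.....##.
..#.###.##
..#..###.#

Derivation:
Fill (2+0,2+0) = (2,2)
Fill (2+0,2+1) = (2,3)
Fill (2+1,2+0) = (3,2)
Fill (2+1,2+1) = (3,3)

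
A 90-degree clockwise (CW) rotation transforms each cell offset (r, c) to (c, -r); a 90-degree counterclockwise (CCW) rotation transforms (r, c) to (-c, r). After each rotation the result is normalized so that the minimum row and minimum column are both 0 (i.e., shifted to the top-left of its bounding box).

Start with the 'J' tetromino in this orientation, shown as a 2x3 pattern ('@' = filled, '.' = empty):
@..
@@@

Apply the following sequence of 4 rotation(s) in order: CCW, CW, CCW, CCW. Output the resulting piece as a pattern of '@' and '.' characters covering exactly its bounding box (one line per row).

Answer: @@@
..@

Derivation:
Start:
@..
@@@
After rotation 1 (CCW):
.@
.@
@@
After rotation 2 (CW):
@..
@@@
After rotation 3 (CCW):
.@
.@
@@
After rotation 4 (CCW):
@@@
..@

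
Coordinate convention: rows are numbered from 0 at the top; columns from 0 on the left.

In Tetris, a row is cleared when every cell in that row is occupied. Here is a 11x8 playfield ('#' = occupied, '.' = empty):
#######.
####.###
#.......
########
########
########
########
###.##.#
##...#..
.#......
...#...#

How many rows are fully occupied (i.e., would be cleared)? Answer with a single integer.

Check each row:
  row 0: 1 empty cell -> not full
  row 1: 1 empty cell -> not full
  row 2: 7 empty cells -> not full
  row 3: 0 empty cells -> FULL (clear)
  row 4: 0 empty cells -> FULL (clear)
  row 5: 0 empty cells -> FULL (clear)
  row 6: 0 empty cells -> FULL (clear)
  row 7: 2 empty cells -> not full
  row 8: 5 empty cells -> not full
  row 9: 7 empty cells -> not full
  row 10: 6 empty cells -> not full
Total rows cleared: 4

Answer: 4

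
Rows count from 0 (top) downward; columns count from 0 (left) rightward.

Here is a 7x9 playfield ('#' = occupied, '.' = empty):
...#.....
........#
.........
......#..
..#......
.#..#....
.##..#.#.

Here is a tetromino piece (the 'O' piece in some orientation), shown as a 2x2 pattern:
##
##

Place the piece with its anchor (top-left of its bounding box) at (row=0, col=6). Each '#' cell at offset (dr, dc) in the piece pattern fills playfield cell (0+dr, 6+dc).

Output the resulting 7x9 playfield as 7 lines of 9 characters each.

Fill (0+0,6+0) = (0,6)
Fill (0+0,6+1) = (0,7)
Fill (0+1,6+0) = (1,6)
Fill (0+1,6+1) = (1,7)

Answer: ...#..##.
......###
.........
......#..
..#......
.#..#....
.##..#.#.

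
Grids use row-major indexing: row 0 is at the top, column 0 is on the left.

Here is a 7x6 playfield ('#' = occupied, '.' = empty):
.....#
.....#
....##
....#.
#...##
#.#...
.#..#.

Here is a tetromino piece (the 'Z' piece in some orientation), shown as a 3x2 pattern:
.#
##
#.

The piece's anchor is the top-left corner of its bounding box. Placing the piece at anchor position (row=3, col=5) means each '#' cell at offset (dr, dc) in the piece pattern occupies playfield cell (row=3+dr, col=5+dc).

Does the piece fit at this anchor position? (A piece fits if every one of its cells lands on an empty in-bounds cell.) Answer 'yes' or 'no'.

Answer: no

Derivation:
Check each piece cell at anchor (3, 5):
  offset (0,1) -> (3,6): out of bounds -> FAIL
  offset (1,0) -> (4,5): occupied ('#') -> FAIL
  offset (1,1) -> (4,6): out of bounds -> FAIL
  offset (2,0) -> (5,5): empty -> OK
All cells valid: no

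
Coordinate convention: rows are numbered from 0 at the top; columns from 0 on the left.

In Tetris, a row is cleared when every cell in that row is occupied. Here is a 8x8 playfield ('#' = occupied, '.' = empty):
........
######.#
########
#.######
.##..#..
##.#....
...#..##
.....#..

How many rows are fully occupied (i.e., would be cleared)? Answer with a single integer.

Check each row:
  row 0: 8 empty cells -> not full
  row 1: 1 empty cell -> not full
  row 2: 0 empty cells -> FULL (clear)
  row 3: 1 empty cell -> not full
  row 4: 5 empty cells -> not full
  row 5: 5 empty cells -> not full
  row 6: 5 empty cells -> not full
  row 7: 7 empty cells -> not full
Total rows cleared: 1

Answer: 1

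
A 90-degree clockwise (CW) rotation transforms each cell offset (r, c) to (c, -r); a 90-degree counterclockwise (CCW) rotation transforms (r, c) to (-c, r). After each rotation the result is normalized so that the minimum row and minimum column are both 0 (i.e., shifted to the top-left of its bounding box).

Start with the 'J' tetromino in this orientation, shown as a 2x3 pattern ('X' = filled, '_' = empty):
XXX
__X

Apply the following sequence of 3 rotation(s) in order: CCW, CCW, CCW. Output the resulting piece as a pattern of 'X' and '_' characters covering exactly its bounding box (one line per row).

Answer: _X
_X
XX

Derivation:
Start:
XXX
__X
After rotation 1 (CCW):
XX
X_
X_
After rotation 2 (CCW):
X__
XXX
After rotation 3 (CCW):
_X
_X
XX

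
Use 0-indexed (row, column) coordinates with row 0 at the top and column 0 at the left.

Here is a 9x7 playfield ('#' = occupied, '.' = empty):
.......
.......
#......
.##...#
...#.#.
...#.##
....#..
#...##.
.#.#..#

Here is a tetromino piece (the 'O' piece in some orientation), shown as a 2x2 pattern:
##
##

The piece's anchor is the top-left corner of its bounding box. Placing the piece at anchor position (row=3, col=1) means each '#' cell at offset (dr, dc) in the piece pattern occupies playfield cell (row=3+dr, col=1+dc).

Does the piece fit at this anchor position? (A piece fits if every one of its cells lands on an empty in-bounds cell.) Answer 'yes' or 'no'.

Answer: no

Derivation:
Check each piece cell at anchor (3, 1):
  offset (0,0) -> (3,1): occupied ('#') -> FAIL
  offset (0,1) -> (3,2): occupied ('#') -> FAIL
  offset (1,0) -> (4,1): empty -> OK
  offset (1,1) -> (4,2): empty -> OK
All cells valid: no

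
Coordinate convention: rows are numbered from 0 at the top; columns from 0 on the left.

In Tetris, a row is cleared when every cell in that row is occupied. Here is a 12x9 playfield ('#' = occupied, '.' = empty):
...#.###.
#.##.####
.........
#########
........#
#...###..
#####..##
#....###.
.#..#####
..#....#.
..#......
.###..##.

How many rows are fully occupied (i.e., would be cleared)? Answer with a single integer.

Answer: 1

Derivation:
Check each row:
  row 0: 5 empty cells -> not full
  row 1: 2 empty cells -> not full
  row 2: 9 empty cells -> not full
  row 3: 0 empty cells -> FULL (clear)
  row 4: 8 empty cells -> not full
  row 5: 5 empty cells -> not full
  row 6: 2 empty cells -> not full
  row 7: 5 empty cells -> not full
  row 8: 3 empty cells -> not full
  row 9: 7 empty cells -> not full
  row 10: 8 empty cells -> not full
  row 11: 4 empty cells -> not full
Total rows cleared: 1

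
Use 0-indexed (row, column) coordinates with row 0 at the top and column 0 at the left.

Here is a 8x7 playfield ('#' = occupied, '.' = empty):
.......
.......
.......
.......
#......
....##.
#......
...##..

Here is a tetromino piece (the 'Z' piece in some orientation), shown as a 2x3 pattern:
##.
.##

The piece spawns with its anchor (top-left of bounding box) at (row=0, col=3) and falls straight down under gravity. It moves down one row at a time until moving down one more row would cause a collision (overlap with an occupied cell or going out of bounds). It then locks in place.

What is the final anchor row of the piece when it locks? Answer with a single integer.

Spawn at (row=0, col=3). Try each row:
  row 0: fits
  row 1: fits
  row 2: fits
  row 3: fits
  row 4: blocked -> lock at row 3

Answer: 3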